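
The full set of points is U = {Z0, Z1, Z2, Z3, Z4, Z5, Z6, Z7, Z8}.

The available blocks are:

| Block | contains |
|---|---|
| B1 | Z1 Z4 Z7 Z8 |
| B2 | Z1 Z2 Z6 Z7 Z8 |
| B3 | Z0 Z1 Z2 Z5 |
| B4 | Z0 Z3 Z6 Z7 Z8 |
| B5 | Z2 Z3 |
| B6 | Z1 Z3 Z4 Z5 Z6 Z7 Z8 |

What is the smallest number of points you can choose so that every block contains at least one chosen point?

2

The 2 points {Z1, Z3} hit every block.
The blocks B1, B5 are pairwise disjoint, so any hitting set needs a separate point for each — at least 2. Hence 2 is optimal.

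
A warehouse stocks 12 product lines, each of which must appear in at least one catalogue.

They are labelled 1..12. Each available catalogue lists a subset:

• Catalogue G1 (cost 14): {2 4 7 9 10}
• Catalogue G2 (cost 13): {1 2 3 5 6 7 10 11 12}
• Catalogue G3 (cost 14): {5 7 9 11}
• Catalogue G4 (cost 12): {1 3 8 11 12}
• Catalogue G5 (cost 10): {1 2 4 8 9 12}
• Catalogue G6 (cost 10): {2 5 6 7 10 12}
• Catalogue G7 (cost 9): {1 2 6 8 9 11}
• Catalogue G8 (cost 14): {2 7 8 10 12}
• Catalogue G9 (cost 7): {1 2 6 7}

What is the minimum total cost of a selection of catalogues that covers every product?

23

G2, G5 together cover every product (G2 ∪ G5 = {1, 2, 3, 4, 5, 6, 7, 8, 9, 10, 11, 12}); total cost 13 + 10 = 23.
No covering selection has total cost below 23.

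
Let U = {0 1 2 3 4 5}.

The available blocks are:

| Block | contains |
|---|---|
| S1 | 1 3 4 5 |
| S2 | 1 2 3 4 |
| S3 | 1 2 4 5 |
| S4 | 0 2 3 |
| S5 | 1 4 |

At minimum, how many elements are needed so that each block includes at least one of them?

The 2 elements {1, 3} hit every block.
The blocks S4, S5 are pairwise disjoint, so any hitting set needs a separate element for each — at least 2. Hence 2 is optimal.

2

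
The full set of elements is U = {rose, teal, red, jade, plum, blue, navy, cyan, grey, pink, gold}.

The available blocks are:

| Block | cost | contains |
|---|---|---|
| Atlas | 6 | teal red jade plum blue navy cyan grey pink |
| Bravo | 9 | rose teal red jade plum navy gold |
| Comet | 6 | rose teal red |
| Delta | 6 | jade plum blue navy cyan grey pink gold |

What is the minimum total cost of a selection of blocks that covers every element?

12

Comet, Delta together cover every element (Comet ∪ Delta = {rose, teal, red, jade, plum, blue, navy, cyan, grey, pink, gold}); total cost 6 + 6 = 12.
The greedy pick Atlas, Bravo costs 15; no covering selection beats 12.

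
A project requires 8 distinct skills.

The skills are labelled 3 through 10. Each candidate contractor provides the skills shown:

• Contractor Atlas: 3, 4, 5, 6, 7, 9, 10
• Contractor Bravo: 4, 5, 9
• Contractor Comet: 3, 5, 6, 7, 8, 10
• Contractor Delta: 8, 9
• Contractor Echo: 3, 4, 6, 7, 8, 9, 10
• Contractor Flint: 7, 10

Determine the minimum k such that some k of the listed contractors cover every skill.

Bravo and Echo together: Bravo ∪ Echo = {3, 4, 5, 6, 7, 8, 9, 10} — every skill is covered.
No single contractor has all 8 skills (the largest, Atlas, has 7), so 2 is optimal.

2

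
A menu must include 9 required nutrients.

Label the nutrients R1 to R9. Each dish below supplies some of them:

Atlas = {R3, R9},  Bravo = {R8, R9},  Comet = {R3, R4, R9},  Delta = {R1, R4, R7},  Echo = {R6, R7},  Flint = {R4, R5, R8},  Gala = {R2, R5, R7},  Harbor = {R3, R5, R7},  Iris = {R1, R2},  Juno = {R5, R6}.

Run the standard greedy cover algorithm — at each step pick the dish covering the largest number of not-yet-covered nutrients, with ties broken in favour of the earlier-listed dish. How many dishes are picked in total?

5

Greedy: pick Comet (covers 3 new) → pick Gala (covers 3 new) → pick Bravo (covers 1 new) → pick Delta (covers 1 new) → pick Echo (covers 1 new). Total picks: 5.
(The true minimum cover uses only 4 dishes, so greedy is not optimal here.)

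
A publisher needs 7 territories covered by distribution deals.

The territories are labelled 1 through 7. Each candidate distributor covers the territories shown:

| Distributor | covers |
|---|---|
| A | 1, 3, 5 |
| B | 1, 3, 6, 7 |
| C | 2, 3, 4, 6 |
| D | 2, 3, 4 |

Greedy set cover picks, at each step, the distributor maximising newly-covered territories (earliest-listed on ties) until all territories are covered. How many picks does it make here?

3

Greedy: pick B (covers 4 new) → pick C (covers 2 new) → pick A (covers 1 new). Total picks: 3.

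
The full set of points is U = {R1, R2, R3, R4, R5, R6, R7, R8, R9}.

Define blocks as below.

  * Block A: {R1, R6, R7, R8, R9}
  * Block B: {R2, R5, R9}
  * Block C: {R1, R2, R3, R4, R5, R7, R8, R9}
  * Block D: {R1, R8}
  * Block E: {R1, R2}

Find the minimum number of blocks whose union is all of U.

2

Take {A, C}. Their union is {R1, R2, R3, R4, R5, R6, R7, R8, R9}, which is all 9 points.
No single block has all 9 points (the largest, C, has 8), so 2 is optimal.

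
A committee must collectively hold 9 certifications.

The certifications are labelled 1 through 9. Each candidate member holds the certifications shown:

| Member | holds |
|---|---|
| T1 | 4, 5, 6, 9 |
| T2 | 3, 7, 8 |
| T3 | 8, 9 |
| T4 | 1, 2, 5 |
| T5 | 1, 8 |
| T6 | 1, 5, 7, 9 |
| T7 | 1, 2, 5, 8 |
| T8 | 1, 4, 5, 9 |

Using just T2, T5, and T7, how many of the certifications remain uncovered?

Union of T2, T5, T7 = {1, 2, 3, 5, 7, 8}.
Not covered: 4, 6, 9 — 3 certifications.

3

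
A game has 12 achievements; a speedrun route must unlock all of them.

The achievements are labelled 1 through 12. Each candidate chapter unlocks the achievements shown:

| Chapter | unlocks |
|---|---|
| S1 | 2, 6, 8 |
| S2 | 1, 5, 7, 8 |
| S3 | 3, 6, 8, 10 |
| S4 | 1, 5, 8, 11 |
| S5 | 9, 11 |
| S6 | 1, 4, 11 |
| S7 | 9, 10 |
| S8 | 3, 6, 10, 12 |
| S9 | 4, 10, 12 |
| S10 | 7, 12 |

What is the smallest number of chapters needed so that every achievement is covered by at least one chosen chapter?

Take {S1, S2, S5, S8, S9}. Their union is {1, 2, 3, 4, 5, 6, 7, 8, 9, 10, 11, 12}, which is all 12 achievements.
No 4 of the 10 chapters cover everything (all 210 combinations miss at least one achievement), so 5 is optimal.

5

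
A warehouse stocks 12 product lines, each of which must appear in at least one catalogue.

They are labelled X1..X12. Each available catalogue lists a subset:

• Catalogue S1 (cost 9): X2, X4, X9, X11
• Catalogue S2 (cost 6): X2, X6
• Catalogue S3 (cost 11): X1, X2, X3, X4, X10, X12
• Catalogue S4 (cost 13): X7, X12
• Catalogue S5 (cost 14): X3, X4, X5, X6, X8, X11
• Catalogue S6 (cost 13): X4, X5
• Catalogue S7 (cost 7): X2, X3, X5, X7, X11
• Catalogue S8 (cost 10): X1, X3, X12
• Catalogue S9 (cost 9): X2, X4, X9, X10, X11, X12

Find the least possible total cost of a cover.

40

S5, S7, S8, S9 together cover every product (S5 ∪ S7 ∪ S8 ∪ S9 = {X1, X2, X3, X4, X5, X6, X7, X8, X9, X10, X11, X12}); total cost 14 + 7 + 10 + 9 = 40.
The greedy pick S7, S9, S2, S8, S5 costs 46; no covering selection beats 40.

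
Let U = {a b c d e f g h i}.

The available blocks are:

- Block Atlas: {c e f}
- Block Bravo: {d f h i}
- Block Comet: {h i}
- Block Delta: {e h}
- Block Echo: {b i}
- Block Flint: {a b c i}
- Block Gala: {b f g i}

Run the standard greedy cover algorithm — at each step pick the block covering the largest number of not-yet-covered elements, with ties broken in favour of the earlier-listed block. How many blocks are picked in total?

Greedy: pick Bravo (covers 4 new) → pick Flint (covers 3 new) → pick Atlas (covers 1 new) → pick Gala (covers 1 new). Total picks: 4.

4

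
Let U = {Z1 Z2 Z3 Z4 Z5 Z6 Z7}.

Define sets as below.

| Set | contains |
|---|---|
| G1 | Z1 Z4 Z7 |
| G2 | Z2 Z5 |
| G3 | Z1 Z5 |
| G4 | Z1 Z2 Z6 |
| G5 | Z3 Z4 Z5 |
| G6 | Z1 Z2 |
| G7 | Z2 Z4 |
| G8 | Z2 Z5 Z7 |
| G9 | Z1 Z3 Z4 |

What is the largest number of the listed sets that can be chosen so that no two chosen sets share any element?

2

G1, G2 are pairwise disjoint (G1={Z1,Z4,Z7}; G2={Z2,Z5}).
Every remaining set overlaps one of these, and no 3 of the listed sets are pairwise disjoint, so 2 is the maximum.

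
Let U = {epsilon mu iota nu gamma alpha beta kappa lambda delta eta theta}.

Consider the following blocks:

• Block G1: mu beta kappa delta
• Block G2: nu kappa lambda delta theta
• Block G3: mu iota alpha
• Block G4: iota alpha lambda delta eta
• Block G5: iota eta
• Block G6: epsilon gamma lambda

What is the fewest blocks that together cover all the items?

4

G1, G2, G4, and G6 cover everything between them: the union {epsilon, mu, iota, nu, gamma, alpha, beta, kappa, lambda, delta, eta, theta} is all of U.
Only G6 contains epsilon, so G6 is forced; the remaining 9 items need at least 3 more blocks (each remaining block adds at most 4) — so at least 4 blocks are needed, and 4 is optimal.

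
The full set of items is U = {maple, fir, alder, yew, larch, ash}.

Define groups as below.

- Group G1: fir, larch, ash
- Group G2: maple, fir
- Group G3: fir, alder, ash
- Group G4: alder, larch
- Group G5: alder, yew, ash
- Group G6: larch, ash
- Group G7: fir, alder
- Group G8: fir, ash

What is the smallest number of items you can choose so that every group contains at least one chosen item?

The 3 items {fir, larch, ash} hit every group.
No choice of 2 items meets every group, so 3 is the minimum.

3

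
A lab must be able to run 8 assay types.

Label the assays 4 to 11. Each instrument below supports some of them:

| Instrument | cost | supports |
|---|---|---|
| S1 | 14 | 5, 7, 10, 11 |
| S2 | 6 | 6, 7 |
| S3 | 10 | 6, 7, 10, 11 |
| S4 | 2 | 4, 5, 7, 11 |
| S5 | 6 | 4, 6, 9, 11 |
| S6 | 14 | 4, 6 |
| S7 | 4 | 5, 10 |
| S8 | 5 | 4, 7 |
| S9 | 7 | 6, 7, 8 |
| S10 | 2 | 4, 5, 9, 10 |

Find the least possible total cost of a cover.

S4, S9, S10 together cover every assay (S4 ∪ S9 ∪ S10 = {4, 5, 6, 7, 8, 9, 10, 11}); total cost 2 + 7 + 2 = 11.
No covering selection has total cost below 11.

11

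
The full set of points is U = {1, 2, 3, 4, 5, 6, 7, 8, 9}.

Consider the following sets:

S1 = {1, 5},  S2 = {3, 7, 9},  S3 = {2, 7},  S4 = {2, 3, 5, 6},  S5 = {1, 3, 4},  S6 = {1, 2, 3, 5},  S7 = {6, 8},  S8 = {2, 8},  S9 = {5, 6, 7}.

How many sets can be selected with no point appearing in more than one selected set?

3

S3, S5, S7 are pairwise disjoint (S3={2,7}; S5={1,3,4}; S7={6,8}).
Every remaining set overlaps one of these, and no 4 of the listed sets are pairwise disjoint, so 3 is the maximum.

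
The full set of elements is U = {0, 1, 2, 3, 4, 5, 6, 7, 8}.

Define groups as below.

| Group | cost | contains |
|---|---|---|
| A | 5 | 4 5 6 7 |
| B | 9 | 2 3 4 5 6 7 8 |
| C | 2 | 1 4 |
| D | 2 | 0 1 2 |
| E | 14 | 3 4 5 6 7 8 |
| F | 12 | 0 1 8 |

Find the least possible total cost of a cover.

B, D together cover every element (B ∪ D = {0, 1, 2, 3, 4, 5, 6, 7, 8}); total cost 9 + 2 = 11.
The greedy pick D, A, B costs 16; no covering selection beats 11.

11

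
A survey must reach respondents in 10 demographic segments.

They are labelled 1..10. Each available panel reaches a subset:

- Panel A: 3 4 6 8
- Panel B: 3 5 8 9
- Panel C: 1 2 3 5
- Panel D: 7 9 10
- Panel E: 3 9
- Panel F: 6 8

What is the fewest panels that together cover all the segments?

3

A and C and D together: A ∪ C ∪ D = {1, 2, 3, 4, 5, 6, 7, 8, 9, 10} — every segment is covered.
Each panel has at most 4 segments, and 2·4 = 8 < 10 — so at least 3 panels are needed, and 3 is optimal.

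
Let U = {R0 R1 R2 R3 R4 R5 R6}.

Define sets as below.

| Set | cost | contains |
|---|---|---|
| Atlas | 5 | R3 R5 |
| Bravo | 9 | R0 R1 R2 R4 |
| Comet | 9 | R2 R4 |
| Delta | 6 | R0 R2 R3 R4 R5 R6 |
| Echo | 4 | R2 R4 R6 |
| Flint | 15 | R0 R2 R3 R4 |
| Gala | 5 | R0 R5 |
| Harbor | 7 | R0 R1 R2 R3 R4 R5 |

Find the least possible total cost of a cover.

Echo, Harbor together cover every element (Echo ∪ Harbor = {R0, R1, R2, R3, R4, R5, R6}); total cost 4 + 7 = 11.
The greedy pick Delta, Harbor costs 13; no covering selection beats 11.

11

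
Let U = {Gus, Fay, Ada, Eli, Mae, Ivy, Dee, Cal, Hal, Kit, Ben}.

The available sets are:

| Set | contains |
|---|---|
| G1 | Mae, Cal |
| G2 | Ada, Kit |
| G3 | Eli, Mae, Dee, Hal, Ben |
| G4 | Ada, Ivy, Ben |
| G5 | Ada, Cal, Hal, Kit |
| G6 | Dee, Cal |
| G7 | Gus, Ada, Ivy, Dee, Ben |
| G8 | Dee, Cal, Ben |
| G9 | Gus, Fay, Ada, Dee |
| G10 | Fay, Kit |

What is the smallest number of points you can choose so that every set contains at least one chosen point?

4

H = {Fay, Ada, Dee, Cal} meets every set (each contains at least one member of H), and |H| = 4.
No choice of 3 points meets every set, so 4 is the minimum.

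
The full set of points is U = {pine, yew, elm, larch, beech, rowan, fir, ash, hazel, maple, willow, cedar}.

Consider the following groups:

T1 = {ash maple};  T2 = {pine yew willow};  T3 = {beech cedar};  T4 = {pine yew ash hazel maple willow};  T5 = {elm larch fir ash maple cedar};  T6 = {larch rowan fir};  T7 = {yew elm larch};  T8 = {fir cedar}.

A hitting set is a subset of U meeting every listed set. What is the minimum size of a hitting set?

4

Take H = {larch, maple, willow, cedar}. Each listed group contains at least one of these, so H is a hitting set of size 4.
The groups T1, T2, T3, T6 are pairwise disjoint, so any hitting set needs a separate point for each — at least 4. Hence 4 is optimal.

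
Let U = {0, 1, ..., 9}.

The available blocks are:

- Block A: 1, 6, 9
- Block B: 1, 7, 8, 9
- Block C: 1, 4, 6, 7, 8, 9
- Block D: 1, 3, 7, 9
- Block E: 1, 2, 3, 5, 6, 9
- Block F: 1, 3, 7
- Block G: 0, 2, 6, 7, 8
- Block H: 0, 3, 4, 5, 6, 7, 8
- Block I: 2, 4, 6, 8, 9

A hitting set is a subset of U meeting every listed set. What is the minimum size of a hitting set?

2

Take T = {1, 6}. Each listed block contains at least one of these, so T is a hitting set of size 2.
The blocks F, I are pairwise disjoint, so any hitting set needs a separate item for each — at least 2. Hence 2 is optimal.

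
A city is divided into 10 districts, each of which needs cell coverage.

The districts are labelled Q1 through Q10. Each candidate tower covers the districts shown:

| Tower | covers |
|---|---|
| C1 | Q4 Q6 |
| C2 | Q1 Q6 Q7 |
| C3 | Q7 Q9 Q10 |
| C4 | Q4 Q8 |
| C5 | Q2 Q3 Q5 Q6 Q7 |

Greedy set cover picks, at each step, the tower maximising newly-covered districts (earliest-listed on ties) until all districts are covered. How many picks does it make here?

4

Greedy: pick C5 (covers 5 new) → pick C3 (covers 2 new) → pick C4 (covers 2 new) → pick C2 (covers 1 new). Total picks: 4.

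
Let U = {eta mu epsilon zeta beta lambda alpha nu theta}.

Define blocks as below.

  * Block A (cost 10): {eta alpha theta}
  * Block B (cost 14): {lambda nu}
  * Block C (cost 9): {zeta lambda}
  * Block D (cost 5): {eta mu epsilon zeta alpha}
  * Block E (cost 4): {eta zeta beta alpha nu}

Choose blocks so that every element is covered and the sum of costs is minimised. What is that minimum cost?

A, C, D, E together cover every element (A ∪ C ∪ D ∪ E = {eta, mu, epsilon, zeta, beta, lambda, alpha, nu, theta}); total cost 10 + 9 + 5 + 4 = 28.
No covering selection has total cost below 28.

28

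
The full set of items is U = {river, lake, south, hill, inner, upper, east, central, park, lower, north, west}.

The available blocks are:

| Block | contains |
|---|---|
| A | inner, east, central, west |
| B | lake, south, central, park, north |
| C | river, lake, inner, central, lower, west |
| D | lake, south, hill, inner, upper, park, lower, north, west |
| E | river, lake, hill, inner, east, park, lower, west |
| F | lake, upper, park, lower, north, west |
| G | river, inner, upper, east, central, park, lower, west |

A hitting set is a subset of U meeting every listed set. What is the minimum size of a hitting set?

2

The 2 items {lake, west} hit every block.
No single item lies in every block, so at least 2 are needed and 2 is optimal.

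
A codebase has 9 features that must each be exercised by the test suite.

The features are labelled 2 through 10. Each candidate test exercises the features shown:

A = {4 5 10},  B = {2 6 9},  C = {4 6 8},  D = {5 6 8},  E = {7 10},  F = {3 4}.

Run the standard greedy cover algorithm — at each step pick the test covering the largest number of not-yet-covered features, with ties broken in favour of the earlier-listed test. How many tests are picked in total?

5

Greedy: pick A (covers 3 new) → pick B (covers 3 new) → pick C (covers 1 new) → pick E (covers 1 new) → pick F (covers 1 new). Total picks: 5.
(The true minimum cover uses only 4 tests, so greedy is not optimal here.)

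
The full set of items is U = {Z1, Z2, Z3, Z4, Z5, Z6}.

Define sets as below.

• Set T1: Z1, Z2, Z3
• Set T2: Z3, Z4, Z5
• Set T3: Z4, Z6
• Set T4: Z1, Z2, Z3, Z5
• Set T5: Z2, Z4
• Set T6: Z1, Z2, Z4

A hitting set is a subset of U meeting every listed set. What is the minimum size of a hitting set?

H = {Z1, Z4} meets every set (each contains at least one member of H), and |H| = 2.
The sets T3, T4 are pairwise disjoint, so any hitting set needs a separate item for each — at least 2. Hence 2 is optimal.

2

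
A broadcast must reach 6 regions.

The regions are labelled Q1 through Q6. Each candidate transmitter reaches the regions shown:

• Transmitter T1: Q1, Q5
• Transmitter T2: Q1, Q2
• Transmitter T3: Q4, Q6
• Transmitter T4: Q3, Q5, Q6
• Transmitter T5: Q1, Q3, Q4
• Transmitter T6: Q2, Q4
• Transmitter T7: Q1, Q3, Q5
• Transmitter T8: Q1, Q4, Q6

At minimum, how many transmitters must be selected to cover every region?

3

T4 and T5 and T6 together: T4 ∪ T5 ∪ T6 = {Q1, Q2, Q3, Q4, Q5, Q6} — every region is covered.
No 2 of the 8 transmitters cover everything (all 28 combinations miss at least one region), so 3 is optimal.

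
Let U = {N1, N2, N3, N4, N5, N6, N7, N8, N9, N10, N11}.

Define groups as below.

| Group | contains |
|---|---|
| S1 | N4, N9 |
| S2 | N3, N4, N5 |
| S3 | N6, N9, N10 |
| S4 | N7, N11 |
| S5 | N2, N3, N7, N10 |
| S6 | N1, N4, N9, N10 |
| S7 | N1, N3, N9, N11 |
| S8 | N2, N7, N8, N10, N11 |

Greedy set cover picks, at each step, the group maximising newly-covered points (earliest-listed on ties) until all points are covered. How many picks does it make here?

Greedy: pick S8 (covers 5 new) → pick S2 (covers 3 new) → pick S3 (covers 2 new) → pick S6 (covers 1 new). Total picks: 4.

4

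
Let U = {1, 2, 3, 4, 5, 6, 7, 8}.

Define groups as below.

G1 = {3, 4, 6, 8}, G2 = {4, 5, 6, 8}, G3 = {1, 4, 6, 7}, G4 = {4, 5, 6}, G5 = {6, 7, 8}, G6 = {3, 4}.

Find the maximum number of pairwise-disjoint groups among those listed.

G5, G6 are pairwise disjoint (G5={6,7,8}; G6={3,4}).
Every remaining group overlaps one of these, and no 3 of the listed groups are pairwise disjoint, so 2 is the maximum.

2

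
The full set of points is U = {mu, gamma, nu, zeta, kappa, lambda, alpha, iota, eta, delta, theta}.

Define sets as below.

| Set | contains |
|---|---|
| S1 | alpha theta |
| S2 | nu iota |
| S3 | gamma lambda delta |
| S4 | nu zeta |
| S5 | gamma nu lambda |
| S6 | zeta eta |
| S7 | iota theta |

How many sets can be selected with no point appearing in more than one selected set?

S1, S2, S3, S6 are pairwise disjoint (S1={alpha,theta}; S2={nu,iota}; S3={gamma,lambda,delta}; S6={zeta,eta}).
Every remaining set overlaps one of these, and no 5 of the listed sets are pairwise disjoint, so 4 is the maximum.

4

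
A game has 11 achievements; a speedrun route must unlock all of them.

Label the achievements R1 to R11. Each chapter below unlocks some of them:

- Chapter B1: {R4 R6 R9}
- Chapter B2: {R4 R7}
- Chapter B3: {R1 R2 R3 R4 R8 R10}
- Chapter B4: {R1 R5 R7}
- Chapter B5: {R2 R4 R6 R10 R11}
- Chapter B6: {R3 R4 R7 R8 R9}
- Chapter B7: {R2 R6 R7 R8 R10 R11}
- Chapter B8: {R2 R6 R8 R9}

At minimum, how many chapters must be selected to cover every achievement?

3

Take {B4, B6, B7}. Their union is {R1, R2, R3, R4, R5, R6, R7, R8, R9, R10, R11}, which is all 11 achievements.
Only B4 contains R5, so B4 is forced; the remaining 8 achievements need at least 2 more chapters (each remaining chapter adds at most 5) — so at least 3 chapters are needed, and 3 is optimal.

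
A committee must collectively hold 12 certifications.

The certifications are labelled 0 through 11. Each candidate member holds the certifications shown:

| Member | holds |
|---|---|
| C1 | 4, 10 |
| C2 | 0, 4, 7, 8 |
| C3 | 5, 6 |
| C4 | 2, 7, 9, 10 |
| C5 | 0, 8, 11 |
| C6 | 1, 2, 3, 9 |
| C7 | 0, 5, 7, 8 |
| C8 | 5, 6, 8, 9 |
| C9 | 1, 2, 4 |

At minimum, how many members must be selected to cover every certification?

5

Take {C1, C5, C6, C7, C8}. Their union is {0, 1, 2, 3, 4, 5, 6, 7, 8, 9, 10, 11}, which is all 12 certifications.
No 4 of the 9 members cover everything (all 126 combinations miss at least one certification), so 5 is optimal.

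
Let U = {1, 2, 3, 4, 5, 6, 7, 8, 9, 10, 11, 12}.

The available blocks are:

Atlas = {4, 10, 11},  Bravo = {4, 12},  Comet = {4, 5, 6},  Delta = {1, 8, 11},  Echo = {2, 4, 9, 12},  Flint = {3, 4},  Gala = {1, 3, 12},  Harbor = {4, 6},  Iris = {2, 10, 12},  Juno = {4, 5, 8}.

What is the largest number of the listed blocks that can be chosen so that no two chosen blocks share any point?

3

Comet, Delta, Iris are pairwise disjoint (Comet={4,5,6}; Delta={1,8,11}; Iris={2,10,12}).
Every remaining block overlaps one of these, and no 4 of the listed blocks are pairwise disjoint, so 3 is the maximum.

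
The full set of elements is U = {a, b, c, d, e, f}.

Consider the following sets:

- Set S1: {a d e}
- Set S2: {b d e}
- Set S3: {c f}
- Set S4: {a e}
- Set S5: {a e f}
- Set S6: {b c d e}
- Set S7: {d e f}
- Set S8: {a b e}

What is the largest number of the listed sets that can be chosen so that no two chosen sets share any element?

S3, S4 are pairwise disjoint (S3={c,f}; S4={a,e}).
Every remaining set overlaps one of these, and no 3 of the listed sets are pairwise disjoint, so 2 is the maximum.

2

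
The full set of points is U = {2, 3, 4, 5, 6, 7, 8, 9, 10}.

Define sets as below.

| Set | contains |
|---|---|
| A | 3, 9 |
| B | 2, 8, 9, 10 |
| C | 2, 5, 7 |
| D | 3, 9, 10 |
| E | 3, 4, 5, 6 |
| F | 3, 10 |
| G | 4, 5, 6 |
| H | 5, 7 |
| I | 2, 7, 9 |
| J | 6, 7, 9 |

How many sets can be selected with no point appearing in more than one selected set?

3

F, G, I are pairwise disjoint (F={3,10}; G={4,5,6}; I={2,7,9}).
Every remaining set overlaps one of these, and no 4 of the listed sets are pairwise disjoint, so 3 is the maximum.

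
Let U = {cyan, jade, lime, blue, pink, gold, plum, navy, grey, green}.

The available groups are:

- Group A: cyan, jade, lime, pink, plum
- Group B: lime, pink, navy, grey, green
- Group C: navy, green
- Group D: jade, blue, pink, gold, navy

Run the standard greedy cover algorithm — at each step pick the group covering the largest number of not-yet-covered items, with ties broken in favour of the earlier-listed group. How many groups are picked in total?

Greedy: pick A (covers 5 new) → pick B (covers 3 new) → pick D (covers 2 new). Total picks: 3.

3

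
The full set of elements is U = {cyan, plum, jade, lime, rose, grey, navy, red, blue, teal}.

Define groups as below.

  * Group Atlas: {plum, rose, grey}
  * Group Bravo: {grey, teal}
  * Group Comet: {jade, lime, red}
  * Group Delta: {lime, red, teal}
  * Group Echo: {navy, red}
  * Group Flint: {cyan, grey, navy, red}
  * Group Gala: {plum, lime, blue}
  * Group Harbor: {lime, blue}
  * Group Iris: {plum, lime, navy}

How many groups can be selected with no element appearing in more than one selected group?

3

Atlas, Echo, Harbor are pairwise disjoint (Atlas={plum,rose,grey}; Echo={navy,red}; Harbor={lime,blue}).
Every remaining group overlaps one of these, and no 4 of the listed groups are pairwise disjoint, so 3 is the maximum.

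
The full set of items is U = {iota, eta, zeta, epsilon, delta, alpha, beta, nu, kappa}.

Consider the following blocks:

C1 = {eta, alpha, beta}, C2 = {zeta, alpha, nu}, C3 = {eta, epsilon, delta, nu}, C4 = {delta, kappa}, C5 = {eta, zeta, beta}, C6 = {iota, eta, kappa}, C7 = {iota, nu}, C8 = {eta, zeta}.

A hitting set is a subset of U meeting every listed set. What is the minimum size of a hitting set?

3

Take H = {eta, delta, nu}. Each listed block contains at least one of these, so H is a hitting set of size 3.
The blocks C4, C7, C8 are pairwise disjoint, so any hitting set needs a separate item for each — at least 3. Hence 3 is optimal.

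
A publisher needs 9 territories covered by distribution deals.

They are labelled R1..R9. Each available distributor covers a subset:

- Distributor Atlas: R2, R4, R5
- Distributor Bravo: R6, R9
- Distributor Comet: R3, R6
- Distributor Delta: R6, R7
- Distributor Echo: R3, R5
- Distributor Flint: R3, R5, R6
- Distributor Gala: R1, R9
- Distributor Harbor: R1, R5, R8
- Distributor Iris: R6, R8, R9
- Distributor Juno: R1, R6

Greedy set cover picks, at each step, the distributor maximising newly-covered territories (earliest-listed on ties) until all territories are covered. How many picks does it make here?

5

Greedy: pick Atlas (covers 3 new) → pick Iris (covers 3 new) → pick Comet (covers 1 new) → pick Delta (covers 1 new) → pick Gala (covers 1 new). Total picks: 5.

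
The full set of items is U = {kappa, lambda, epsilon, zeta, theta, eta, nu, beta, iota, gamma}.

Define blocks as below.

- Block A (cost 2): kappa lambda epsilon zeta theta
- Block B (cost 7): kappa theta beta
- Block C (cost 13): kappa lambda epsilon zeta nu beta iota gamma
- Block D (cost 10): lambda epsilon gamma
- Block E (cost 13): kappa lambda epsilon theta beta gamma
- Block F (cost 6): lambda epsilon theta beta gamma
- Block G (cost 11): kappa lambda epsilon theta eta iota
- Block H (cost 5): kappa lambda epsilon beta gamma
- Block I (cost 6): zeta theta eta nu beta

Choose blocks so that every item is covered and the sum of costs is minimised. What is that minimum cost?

C, I together cover every item (C ∪ I = {kappa, lambda, epsilon, zeta, theta, eta, nu, beta, iota, gamma}); total cost 13 + 6 = 19.
The greedy pick A, I, H, G costs 24; no covering selection beats 19.

19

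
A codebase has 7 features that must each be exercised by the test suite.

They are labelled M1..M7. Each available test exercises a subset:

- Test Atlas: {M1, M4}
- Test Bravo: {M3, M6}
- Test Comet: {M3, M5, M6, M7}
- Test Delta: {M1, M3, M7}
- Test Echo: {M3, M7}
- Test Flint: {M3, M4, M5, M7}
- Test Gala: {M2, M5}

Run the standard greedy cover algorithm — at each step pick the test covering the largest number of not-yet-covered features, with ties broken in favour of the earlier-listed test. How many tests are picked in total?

3

Greedy: pick Comet (covers 4 new) → pick Atlas (covers 2 new) → pick Gala (covers 1 new). Total picks: 3.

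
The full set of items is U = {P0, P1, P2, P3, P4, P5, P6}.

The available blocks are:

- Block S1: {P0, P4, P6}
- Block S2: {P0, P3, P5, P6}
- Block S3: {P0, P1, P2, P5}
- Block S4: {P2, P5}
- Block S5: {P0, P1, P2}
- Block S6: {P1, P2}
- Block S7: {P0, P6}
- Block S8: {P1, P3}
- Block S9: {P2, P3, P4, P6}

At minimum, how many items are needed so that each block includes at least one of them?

H = {P1, P2, P6} meets every block (each contains at least one member of H), and |H| = 3.
The blocks S1, S4, S8 are pairwise disjoint, so any hitting set needs a separate item for each — at least 3. Hence 3 is optimal.

3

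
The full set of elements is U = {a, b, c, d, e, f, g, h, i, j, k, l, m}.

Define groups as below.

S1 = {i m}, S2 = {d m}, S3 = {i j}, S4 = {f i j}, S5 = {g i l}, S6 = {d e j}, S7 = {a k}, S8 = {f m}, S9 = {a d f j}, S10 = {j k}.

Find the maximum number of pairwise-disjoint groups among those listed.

4

S5, S6, S7, S8 are pairwise disjoint (S5={g,i,l}; S6={d,e,j}; S7={a,k}; S8={f,m}).
Every remaining group overlaps one of these, and no 5 of the listed groups are pairwise disjoint, so 4 is the maximum.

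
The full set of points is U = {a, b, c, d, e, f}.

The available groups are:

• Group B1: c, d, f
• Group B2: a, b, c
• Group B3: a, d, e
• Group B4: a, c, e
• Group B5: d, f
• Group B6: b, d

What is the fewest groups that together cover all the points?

Take {B1, B2, B3}. Their union is {a, b, c, d, e, f}, which is all 6 points.
No 2 of the 6 groups cover everything (all 15 combinations miss at least one point), so 3 is optimal.

3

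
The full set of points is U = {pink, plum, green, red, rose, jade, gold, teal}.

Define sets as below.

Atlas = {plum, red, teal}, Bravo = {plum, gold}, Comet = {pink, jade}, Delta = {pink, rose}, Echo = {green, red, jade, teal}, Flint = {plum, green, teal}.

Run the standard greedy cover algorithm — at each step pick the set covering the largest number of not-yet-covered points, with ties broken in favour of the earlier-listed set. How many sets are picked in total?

Greedy: pick Echo (covers 4 new) → pick Bravo (covers 2 new) → pick Delta (covers 2 new). Total picks: 3.

3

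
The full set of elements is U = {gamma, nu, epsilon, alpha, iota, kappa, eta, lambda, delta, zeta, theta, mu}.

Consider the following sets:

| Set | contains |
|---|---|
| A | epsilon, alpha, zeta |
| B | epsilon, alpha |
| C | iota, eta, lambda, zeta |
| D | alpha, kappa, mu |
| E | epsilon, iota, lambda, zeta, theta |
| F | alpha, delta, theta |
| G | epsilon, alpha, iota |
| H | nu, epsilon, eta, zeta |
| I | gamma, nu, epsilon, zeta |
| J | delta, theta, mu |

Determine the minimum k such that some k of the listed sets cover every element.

4

Take {C, D, I, J}. Their union is {gamma, nu, epsilon, alpha, iota, kappa, eta, lambda, delta, zeta, theta, mu}, which is all 12 elements.
Only I contains gamma, so I is forced; the remaining 8 elements need at least 3 more sets (each remaining set adds at most 3) — so at least 4 sets are needed, and 4 is optimal.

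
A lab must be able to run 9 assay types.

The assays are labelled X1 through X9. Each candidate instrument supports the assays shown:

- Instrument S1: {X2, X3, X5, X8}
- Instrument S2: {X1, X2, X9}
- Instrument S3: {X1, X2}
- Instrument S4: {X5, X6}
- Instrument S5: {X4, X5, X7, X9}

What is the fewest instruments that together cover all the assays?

S1 and S2 and S4 and S5 together: S1 ∪ S2 ∪ S4 ∪ S5 = {X1, X2, X3, X4, X5, X6, X7, X8, X9} — every assay is covered.
Only S4 contains X6, so S4 is forced; the remaining 7 assays need at least 3 more instruments (each remaining instrument adds at most 3) — so at least 4 instruments are needed, and 4 is optimal.

4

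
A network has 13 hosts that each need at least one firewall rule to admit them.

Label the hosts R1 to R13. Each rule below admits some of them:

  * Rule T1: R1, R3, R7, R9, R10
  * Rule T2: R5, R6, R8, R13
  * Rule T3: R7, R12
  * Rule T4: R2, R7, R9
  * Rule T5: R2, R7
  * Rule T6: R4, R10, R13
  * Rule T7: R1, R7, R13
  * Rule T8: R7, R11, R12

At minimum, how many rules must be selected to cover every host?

T1 and T2 and T5 and T6 and T8 together: T1 ∪ T2 ∪ T5 ∪ T6 ∪ T8 = {R1, R2, R3, R4, R5, R6, R7, R8, R9, R10, R11, R12, R13} — every host is covered.
No 4 of the 8 rules cover everything (all 70 combinations miss at least one host), so 5 is optimal.

5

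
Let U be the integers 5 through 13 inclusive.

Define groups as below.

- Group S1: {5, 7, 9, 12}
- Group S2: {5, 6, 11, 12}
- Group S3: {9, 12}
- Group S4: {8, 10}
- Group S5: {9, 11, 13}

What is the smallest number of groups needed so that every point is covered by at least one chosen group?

4

S1 and S2 and S4 and S5 together: S1 ∪ S2 ∪ S4 ∪ S5 = {5, 6, 7, 8, 9, 10, 11, 12, 13} — every point is covered.
Only S2 contains 6, so S2 is forced; the remaining 5 points need at least 3 more groups (each remaining group adds at most 2) — so at least 4 groups are needed, and 4 is optimal.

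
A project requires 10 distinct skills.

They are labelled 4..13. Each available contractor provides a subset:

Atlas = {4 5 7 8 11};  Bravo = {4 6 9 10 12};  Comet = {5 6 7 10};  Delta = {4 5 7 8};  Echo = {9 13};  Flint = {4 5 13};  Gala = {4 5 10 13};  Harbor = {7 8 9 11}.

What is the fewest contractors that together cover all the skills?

3

Take {Atlas, Bravo, Gala}. Their union is {4, 5, 6, 7, 8, 9, 10, 11, 12, 13}, which is all 10 skills.
Only Bravo contains 12, so Bravo is forced; the remaining 5 skills need at least 2 more contractors (each remaining contractor adds at most 4) — so at least 3 contractors are needed, and 3 is optimal.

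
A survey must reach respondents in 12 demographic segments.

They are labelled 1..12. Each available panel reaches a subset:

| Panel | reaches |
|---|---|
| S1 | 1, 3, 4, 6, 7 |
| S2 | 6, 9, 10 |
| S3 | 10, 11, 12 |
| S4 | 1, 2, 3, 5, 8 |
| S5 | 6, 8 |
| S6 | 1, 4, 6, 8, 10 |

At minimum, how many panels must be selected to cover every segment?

4

S1 and S2 and S3 and S4 together: S1 ∪ S2 ∪ S3 ∪ S4 = {1, 2, 3, 4, 5, 6, 7, 8, 9, 10, 11, 12} — every segment is covered.
Only S4 contains 2, so S4 is forced; the remaining 7 segments need at least 3 more panels (each remaining panel adds at most 3) — so at least 4 panels are needed, and 4 is optimal.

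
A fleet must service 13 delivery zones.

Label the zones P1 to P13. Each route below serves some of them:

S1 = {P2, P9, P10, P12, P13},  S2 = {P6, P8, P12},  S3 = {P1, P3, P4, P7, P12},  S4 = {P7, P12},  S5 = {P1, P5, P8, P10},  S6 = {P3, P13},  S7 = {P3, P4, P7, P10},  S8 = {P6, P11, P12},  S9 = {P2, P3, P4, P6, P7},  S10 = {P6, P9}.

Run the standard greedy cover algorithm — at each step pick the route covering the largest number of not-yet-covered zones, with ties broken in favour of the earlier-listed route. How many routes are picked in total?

5

Greedy: pick S1 (covers 5 new) → pick S3 (covers 4 new) → pick S2 (covers 2 new) → pick S5 (covers 1 new) → pick S8 (covers 1 new). Total picks: 5.
(The true minimum cover uses only 4 routes, so greedy is not optimal here.)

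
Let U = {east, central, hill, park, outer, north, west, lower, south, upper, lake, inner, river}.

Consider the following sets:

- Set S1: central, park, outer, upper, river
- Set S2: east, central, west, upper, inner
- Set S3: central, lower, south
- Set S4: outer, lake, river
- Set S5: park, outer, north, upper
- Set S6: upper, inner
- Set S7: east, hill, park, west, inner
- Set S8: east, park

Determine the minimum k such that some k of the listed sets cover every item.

4

Take {S3, S4, S5, S7}. Their union is {east, central, hill, park, outer, north, west, lower, south, upper, lake, inner, river}, which is all 13 items.
Only S5 contains north, so S5 is forced; the remaining 9 items need at least 3 more sets (each remaining set adds at most 4) — so at least 4 sets are needed, and 4 is optimal.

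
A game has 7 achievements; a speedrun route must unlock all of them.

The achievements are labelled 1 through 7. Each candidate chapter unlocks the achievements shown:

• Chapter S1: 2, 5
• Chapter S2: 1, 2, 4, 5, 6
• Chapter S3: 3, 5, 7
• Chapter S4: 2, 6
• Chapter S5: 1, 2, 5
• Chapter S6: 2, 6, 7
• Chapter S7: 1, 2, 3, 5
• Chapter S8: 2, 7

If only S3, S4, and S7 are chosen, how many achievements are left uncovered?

Union of S3, S4, S7 = {1, 2, 3, 5, 6, 7}.
Not covered: 4 — 1 achievement.

1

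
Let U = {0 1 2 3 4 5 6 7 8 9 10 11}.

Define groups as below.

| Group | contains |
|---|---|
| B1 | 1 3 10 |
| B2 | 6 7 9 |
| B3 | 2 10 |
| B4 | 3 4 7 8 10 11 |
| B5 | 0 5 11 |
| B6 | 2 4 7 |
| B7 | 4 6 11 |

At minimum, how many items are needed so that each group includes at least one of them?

3

H = {7, 10, 11} meets every group (each contains at least one member of H), and |H| = 3.
The groups B1, B5, B6 are pairwise disjoint, so any hitting set needs a separate item for each — at least 3. Hence 3 is optimal.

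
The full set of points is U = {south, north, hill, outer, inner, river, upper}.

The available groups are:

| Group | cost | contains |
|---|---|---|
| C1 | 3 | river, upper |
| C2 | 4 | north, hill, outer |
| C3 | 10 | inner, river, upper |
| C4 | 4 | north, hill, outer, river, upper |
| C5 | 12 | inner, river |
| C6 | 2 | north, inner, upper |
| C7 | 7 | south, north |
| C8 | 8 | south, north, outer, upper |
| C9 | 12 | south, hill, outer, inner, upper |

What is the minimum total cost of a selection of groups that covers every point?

C4, C6, C7 together cover every point (C4 ∪ C6 ∪ C7 = {south, north, hill, outer, inner, river, upper}); total cost 4 + 2 + 7 = 13.
No covering selection has total cost below 13.

13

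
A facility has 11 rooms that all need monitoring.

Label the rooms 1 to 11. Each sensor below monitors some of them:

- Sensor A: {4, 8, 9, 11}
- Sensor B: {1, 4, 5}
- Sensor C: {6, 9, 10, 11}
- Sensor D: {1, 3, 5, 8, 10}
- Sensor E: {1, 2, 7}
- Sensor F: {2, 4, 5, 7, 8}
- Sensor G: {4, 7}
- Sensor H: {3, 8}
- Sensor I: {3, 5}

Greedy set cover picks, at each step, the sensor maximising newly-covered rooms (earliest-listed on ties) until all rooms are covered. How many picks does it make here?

Greedy: pick D (covers 5 new) → pick A (covers 3 new) → pick E (covers 2 new) → pick C (covers 1 new). Total picks: 4.
(The true minimum cover uses only 3 sensors, so greedy is not optimal here.)

4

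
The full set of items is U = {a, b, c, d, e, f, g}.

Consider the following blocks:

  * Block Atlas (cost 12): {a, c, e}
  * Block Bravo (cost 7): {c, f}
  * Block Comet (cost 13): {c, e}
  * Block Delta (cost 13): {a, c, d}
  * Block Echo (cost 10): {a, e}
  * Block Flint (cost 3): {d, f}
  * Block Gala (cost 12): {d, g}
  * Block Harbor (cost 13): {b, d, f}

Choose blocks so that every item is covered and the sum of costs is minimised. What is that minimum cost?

37

Atlas, Gala, Harbor together cover every item (Atlas ∪ Gala ∪ Harbor = {a, b, c, d, e, f, g}); total cost 12 + 12 + 13 = 37.
The greedy pick Flint, Atlas, Gala, Harbor costs 40; no covering selection beats 37.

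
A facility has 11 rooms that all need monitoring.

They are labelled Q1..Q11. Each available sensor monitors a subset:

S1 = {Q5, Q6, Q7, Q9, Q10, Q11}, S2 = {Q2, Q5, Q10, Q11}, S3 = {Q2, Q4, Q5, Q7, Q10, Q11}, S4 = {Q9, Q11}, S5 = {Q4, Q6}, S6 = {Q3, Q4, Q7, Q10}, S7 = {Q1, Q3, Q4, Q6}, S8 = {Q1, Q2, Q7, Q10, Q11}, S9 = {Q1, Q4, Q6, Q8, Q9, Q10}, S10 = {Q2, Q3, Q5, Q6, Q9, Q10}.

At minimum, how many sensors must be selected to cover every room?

S2 and S6 and S9 together: S2 ∪ S6 ∪ S9 = {Q1, Q2, Q3, Q4, Q5, Q6, Q7, Q8, Q9, Q10, Q11} — every room is covered.
Only S9 contains Q8, so S9 is forced; the remaining 5 rooms need at least 2 more sensors (each remaining sensor adds at most 4) — so at least 3 sensors are needed, and 3 is optimal.

3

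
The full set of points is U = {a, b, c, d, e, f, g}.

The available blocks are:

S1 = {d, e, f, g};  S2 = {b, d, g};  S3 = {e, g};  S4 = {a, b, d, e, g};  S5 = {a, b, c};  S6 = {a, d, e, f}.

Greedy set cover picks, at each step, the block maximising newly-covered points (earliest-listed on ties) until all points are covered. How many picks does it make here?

3

Greedy: pick S4 (covers 5 new) → pick S1 (covers 1 new) → pick S5 (covers 1 new). Total picks: 3.
(The true minimum cover uses only 2 blocks, so greedy is not optimal here.)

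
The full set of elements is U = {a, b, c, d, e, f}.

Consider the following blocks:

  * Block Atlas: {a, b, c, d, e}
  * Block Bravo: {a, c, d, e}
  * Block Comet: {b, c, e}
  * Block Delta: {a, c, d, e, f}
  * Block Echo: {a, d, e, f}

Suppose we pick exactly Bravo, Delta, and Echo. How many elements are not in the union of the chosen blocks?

1

Union of Bravo, Delta, Echo = {a, c, d, e, f}.
Not covered: b — 1 element.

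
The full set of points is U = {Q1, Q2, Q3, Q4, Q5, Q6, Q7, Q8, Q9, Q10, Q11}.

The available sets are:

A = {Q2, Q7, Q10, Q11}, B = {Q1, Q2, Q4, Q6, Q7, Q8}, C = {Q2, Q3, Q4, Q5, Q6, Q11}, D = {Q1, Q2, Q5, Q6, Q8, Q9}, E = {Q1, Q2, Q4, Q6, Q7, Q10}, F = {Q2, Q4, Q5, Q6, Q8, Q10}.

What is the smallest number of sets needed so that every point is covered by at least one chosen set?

A and C and D together: A ∪ C ∪ D = {Q1, Q2, Q3, Q4, Q5, Q6, Q7, Q8, Q9, Q10, Q11} — every point is covered.
Only C contains Q3, so C is forced; the remaining 5 points need at least 2 more sets (each remaining set adds at most 3) — so at least 3 sets are needed, and 3 is optimal.

3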